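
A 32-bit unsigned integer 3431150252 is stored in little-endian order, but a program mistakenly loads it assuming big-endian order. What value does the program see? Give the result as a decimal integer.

3431150252 in 32-bit hexadecimal is 0xCC8332AC.
Stored little-endian, the bytes at ascending addresses are AC 32 83 CC.
Read back as big-endian, the last byte is least significant, giving 0xAC3283CC.
0xAC3283CC = 2888991692.

2888991692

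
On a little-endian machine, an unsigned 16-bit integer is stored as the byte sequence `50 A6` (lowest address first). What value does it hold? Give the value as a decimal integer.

Little-endian: lowest address holds the least-significant byte.
Reassemble most-significant byte first: A6 50 → 0xA650.
0xA650 = 42576.

42576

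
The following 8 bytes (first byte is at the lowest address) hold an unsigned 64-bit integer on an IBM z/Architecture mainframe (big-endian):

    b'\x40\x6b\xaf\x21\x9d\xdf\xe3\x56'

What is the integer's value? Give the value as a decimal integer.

Big-endian: lowest address holds the most-significant byte.
The bytes are already most-significant first: 0x406BAF219DDFE356.
0x406BAF219DDFE356 = 4641996399852905302.

4641996399852905302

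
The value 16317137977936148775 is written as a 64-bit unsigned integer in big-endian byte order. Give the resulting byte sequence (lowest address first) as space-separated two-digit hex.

E2 72 1E 89 FD EB 79 27

16317137977936148775 in hexadecimal, padded to 64 bits, is 0xE2721E89FDEB7927.
Split into bytes (most-significant first): E2 72 1E 89 FD EB 79 27.
Big-endian: lowest address holds the most-significant byte.
So the memory order matches the most-significant-first order: E2 72 1E 89 FD EB 79 27.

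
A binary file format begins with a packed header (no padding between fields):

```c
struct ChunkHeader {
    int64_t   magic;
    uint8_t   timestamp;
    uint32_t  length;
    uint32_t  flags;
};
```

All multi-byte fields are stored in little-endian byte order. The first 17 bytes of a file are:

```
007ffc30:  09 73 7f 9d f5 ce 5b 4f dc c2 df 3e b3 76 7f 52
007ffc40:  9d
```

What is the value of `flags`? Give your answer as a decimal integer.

2639429494

`flags` follows `magic` (8 B), `timestamp` (1 B), `length` (4 B), so it starts at offset 8 + 1 + 4 = 13 and occupies 4 bytes.
Bytes at offsets 13..16: 76 7F 52 9D.
Little-endian stores the least-significant byte at the lowest address.
Reassemble most-significant byte first: 9D 52 7F 76 → 0x9D527F76.
0x9D527F76 = 2639429494.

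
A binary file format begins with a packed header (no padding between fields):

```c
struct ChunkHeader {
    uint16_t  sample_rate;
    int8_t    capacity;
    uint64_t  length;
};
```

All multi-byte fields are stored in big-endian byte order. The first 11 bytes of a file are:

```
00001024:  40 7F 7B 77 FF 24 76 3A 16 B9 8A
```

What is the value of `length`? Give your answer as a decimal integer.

8646669899773950346

`length` follows `sample_rate` (2 B), `capacity` (1 B), so it starts at offset 2 + 1 = 3 and occupies 8 bytes.
Bytes at offsets 3..10: 77 FF 24 76 3A 16 B9 8A.
Big-endian stores the most-significant byte at the lowest address.
The bytes are already most-significant first: 0x77FF24763A16B98A.
0x77FF24763A16B98A = 8646669899773950346.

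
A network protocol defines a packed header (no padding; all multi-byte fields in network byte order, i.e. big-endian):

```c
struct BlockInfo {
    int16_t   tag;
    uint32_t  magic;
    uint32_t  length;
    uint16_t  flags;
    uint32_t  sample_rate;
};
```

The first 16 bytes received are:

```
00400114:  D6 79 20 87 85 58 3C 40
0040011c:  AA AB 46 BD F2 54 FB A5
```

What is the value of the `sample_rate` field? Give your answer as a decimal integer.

4065655717

`sample_rate` follows `tag` (2 B), `magic` (4 B), `length` (4 B), `flags` (2 B), so it starts at offset 2 + 4 + 4 + 2 = 12 and occupies 4 bytes.
Bytes at offsets 12..15: F2 54 FB A5.
Big-endian: lowest address holds the most-significant byte.
The bytes are already most-significant first: 0xF254FBA5.
0xF254FBA5 = 4065655717.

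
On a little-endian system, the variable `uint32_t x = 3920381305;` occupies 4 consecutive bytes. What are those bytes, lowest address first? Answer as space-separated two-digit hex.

3920381305 in hexadecimal, padded to 32 bits, is 0xE9AC4579.
Split into bytes (most-significant first): E9 AC 45 79.
In little-endian order the low byte comes first in memory.
So at ascending addresses the bytes are 79 45 AC E9.

79 45 AC E9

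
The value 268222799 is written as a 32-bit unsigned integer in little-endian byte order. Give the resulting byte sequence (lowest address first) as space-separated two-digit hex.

4F C1 FC 0F

268222799 in hexadecimal, padded to 32 bits, is 0x0FFCC14F.
Split into bytes (most-significant first): 0F FC C1 4F.
Little-endian: lowest address holds the least-significant byte.
So at ascending addresses the bytes are 4F C1 FC 0F.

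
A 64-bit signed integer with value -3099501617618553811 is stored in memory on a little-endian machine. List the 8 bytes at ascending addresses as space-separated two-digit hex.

2D F4 18 5D B3 5B FC D4

Two's complement of -3099501617618553811 in 64 bits: 3099501617618553811 = 0x2B03A44CA2E70BD3; invert → 0xD4FC5BB35D18F42C; add 1 → 0xD4FC5BB35D18F42D.
Split into bytes (most-significant first): D4 FC 5B B3 5D 18 F4 2D.
Little-endian stores the least-significant byte at the lowest address.
So at ascending addresses the bytes are 2D F4 18 5D B3 5B FC D4.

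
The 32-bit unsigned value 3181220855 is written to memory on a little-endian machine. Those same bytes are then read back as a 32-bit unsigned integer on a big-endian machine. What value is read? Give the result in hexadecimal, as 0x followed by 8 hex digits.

3181220855 in 32-bit hexadecimal is 0xBD9D93F7.
Stored little-endian, the bytes at ascending addresses are F7 93 9D BD.
Read back as big-endian, the last byte is least significant, giving 0xF7939DBD.

0xF7939DBD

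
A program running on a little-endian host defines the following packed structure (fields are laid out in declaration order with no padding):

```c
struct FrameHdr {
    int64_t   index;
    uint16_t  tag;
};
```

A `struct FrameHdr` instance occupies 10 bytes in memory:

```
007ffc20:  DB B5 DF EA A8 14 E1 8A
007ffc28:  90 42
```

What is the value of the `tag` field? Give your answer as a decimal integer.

17040

`tag` follows `index` (8 bytes), so it starts at byte offset 8 and occupies 2 bytes.
Bytes at offsets 8..9: 90 42.
Little-endian stores the least-significant byte at the lowest address.
Reassemble most-significant byte first: 42 90 → 0x4290.
0x4290 = 17040.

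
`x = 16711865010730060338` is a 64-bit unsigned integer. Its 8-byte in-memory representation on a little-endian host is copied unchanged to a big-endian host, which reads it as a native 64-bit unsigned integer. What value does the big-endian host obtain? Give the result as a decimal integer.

16711865010730060338 in 64-bit hexadecimal is 0xE7EC78AF1AD84A32.
Stored little-endian, the bytes at ascending addresses are 32 4A D8 1A AF 78 EC E7.
Read back as big-endian, the last byte is least significant, giving 0x324AD81AAF78ECE7.
0x324AD81AAF78ECE7 = 3623946459297672423.

3623946459297672423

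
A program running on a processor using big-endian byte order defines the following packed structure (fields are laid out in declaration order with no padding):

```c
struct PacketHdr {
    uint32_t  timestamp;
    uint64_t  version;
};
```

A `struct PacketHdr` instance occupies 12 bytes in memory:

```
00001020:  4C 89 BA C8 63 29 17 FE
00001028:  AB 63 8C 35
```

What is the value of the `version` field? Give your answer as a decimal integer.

7145268666364562485

`version` follows `timestamp` (4 bytes), so it starts at byte offset 4 and occupies 8 bytes.
Bytes at offsets 4..11: 63 29 17 FE AB 63 8C 35.
In big-endian order the high byte comes first in memory.
The bytes are already most-significant first: 0x632917FEAB638C35.
0x632917FEAB638C35 = 7145268666364562485.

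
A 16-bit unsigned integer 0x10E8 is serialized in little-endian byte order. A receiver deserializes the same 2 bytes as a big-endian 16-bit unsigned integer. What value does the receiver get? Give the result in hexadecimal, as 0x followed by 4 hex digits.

Stored little-endian, the bytes at ascending addresses are E8 10.
Read back as big-endian, the last byte is least significant, giving 0xE810.

0xE810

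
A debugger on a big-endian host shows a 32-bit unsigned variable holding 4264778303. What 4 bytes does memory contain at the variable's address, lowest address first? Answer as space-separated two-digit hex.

FE 33 5A 3F

4264778303 in hexadecimal, padded to 32 bits, is 0xFE335A3F.
Split into bytes (most-significant first): FE 33 5A 3F.
Big-endian stores the most-significant byte at the lowest address.
So the memory order matches the most-significant-first order: FE 33 5A 3F.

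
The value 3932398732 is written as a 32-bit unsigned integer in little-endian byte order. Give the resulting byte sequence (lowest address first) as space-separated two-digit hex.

8C A4 63 EA

3932398732 in hexadecimal, padded to 32 bits, is 0xEA63A48C.
Split into bytes (most-significant first): EA 63 A4 8C.
Little-endian: lowest address holds the least-significant byte.
So at ascending addresses the bytes are 8C A4 63 EA.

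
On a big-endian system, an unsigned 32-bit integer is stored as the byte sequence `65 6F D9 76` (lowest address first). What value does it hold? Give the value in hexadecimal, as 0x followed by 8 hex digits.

0x656FD976

Big-endian: lowest address holds the most-significant byte.
The bytes are already most-significant first: 0x656FD976.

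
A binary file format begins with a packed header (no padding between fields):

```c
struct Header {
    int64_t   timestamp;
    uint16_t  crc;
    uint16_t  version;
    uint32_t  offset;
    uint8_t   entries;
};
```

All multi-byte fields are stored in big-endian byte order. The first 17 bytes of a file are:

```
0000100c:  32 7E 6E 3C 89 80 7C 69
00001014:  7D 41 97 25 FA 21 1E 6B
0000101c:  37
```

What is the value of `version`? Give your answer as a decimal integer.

38693

`version` follows `timestamp` (8 B), `crc` (2 B), so it starts at offset 8 + 2 = 10 and occupies 2 bytes.
Bytes at offsets 10..11: 97 25.
Big-endian: lowest address holds the most-significant byte.
The bytes are already most-significant first: 0x9725.
0x9725 = 38693.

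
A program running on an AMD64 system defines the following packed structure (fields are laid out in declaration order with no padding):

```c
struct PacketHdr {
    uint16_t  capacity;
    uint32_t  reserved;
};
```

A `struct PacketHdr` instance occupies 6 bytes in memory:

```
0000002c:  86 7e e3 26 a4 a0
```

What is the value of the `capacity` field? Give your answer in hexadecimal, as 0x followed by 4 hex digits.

`capacity` is the first field, at byte offset 0, occupying 2 bytes.
Bytes at offsets 0..1: 86 7E.
In little-endian order the low byte comes first in memory.
Reassemble most-significant byte first: 7E 86 → 0x7E86.

0x7E86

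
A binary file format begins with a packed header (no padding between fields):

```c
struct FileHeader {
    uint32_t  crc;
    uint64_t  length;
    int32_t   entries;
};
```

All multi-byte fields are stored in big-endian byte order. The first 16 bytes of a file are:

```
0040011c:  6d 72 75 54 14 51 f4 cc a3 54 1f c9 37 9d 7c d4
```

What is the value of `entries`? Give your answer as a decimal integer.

933067988

`entries` follows `crc` (4 B), `length` (8 B), so it starts at offset 4 + 8 = 12 and occupies 4 bytes.
Bytes at offsets 12..15: 37 9D 7C D4.
In big-endian order the high byte comes first in memory.
The bytes are already most-significant first: 0x379D7CD4.
0x379D7CD4 = 933067988.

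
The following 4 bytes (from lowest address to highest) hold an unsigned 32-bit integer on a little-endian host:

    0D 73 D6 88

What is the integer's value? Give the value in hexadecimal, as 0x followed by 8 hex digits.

0x88D6730D

Little-endian stores the least-significant byte at the lowest address.
Reassemble most-significant byte first: 88 D6 73 0D → 0x88D6730D.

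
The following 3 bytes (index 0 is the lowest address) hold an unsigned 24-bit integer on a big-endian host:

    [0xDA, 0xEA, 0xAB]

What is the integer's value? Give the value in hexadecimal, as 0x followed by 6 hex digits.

0xDAEAAB

Big-endian: lowest address holds the most-significant byte.
The bytes are already most-significant first: 0xDAEAAB.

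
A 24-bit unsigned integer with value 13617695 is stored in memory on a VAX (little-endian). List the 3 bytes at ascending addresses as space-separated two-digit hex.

1F CA CF

13617695 in hexadecimal, padded to 24 bits, is 0xCFCA1F.
Split into bytes (most-significant first): CF CA 1F.
Little-endian stores the least-significant byte at the lowest address.
So at ascending addresses the bytes are 1F CA CF.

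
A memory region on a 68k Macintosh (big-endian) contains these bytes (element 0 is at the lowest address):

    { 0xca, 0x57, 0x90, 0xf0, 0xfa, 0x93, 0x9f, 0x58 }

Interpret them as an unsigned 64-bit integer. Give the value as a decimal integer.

Big-endian: lowest address holds the most-significant byte.
The bytes are already most-significant first: 0xCA5790F0FA939F58.
0xCA5790F0FA939F58 = 14580281683305799512.

14580281683305799512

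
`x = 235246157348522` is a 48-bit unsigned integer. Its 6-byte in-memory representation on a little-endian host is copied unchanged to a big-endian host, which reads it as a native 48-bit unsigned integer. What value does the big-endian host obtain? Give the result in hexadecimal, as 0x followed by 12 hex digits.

0xAABEA483F4D5

235246157348522 in 48-bit hexadecimal is 0xD5F483A4BEAA.
Stored little-endian, the bytes at ascending addresses are AA BE A4 83 F4 D5.
Read back as big-endian, the last byte is least significant, giving 0xAABEA483F4D5.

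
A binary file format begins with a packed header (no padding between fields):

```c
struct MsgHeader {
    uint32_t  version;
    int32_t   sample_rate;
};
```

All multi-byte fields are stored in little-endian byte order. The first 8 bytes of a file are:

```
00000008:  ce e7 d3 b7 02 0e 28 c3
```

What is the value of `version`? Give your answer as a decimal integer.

3084117966

`version` is the first field, at byte offset 0, occupying 4 bytes.
Bytes at offsets 0..3: CE E7 D3 B7.
Little-endian stores the least-significant byte at the lowest address.
Reassemble most-significant byte first: B7 D3 E7 CE → 0xB7D3E7CE.
0xB7D3E7CE = 3084117966.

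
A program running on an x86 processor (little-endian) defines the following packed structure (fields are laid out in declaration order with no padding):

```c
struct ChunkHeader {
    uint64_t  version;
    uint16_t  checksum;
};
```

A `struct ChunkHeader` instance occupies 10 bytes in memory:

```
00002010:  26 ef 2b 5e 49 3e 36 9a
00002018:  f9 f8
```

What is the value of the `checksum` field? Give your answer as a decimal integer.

63737

`checksum` follows `version` (8 bytes), so it starts at byte offset 8 and occupies 2 bytes.
Bytes at offsets 8..9: F9 F8.
Little-endian: lowest address holds the least-significant byte.
Reassemble most-significant byte first: F8 F9 → 0xF8F9.
0xF8F9 = 63737.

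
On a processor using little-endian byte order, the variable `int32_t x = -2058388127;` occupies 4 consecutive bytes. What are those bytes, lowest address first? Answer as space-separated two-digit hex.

Two's complement of -2058388127 in 32 bits: 2058388127 = 0x7AB0829F; invert → 0x854F7D60; add 1 → 0x854F7D61.
Split into bytes (most-significant first): 85 4F 7D 61.
In little-endian order the low byte comes first in memory.
So at ascending addresses the bytes are 61 7D 4F 85.

61 7D 4F 85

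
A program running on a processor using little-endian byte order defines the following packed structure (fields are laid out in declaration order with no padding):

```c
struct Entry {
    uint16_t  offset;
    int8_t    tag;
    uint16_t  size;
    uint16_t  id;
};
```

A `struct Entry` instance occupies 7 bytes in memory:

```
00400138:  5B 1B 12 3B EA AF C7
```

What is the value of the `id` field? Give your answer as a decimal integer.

`id` follows `offset` (2 B), `tag` (1 B), `size` (2 B), so it starts at offset 2 + 1 + 2 = 5 and occupies 2 bytes.
Bytes at offsets 5..6: AF C7.
Little-endian stores the least-significant byte at the lowest address.
Reassemble most-significant byte first: C7 AF → 0xC7AF.
0xC7AF = 51119.

51119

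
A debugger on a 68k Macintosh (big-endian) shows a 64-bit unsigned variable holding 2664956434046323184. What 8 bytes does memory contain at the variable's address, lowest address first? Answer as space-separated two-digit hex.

24 FB D3 C1 D9 39 09 F0

2664956434046323184 in hexadecimal, padded to 64 bits, is 0x24FBD3C1D93909F0.
Split into bytes (most-significant first): 24 FB D3 C1 D9 39 09 F0.
Big-endian: lowest address holds the most-significant byte.
So the memory order matches the most-significant-first order: 24 FB D3 C1 D9 39 09 F0.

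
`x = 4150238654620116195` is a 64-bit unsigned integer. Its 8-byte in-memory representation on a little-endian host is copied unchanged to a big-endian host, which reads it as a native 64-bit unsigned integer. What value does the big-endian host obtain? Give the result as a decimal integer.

16367411751582210105

4150238654620116195 in 64-bit hexadecimal is 0x39989C1145BA24E3.
Stored little-endian, the bytes at ascending addresses are E3 24 BA 45 11 9C 98 39.
Read back as big-endian, the last byte is least significant, giving 0xE324BA45119C9839.
0xE324BA45119C9839 = 16367411751582210105.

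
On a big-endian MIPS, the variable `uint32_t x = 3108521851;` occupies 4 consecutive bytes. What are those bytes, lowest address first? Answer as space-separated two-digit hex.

3108521851 in hexadecimal, padded to 32 bits, is 0xB948477B.
Split into bytes (most-significant first): B9 48 47 7B.
Big-endian: lowest address holds the most-significant byte.
So the memory order matches the most-significant-first order: B9 48 47 7B.

B9 48 47 7B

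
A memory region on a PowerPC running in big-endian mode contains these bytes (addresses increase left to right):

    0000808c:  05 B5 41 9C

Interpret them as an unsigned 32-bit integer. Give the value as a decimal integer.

95764892

Big-endian stores the most-significant byte at the lowest address.
The bytes are already most-significant first: 0x05B5419C.
0x05B5419C = 95764892.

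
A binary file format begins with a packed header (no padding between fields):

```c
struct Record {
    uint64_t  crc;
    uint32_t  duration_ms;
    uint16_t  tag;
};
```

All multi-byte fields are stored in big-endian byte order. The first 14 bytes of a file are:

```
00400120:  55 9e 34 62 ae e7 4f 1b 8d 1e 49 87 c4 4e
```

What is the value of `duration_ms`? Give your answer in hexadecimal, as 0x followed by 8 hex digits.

0x8D1E4987

`duration_ms` follows `crc` (8 bytes), so it starts at byte offset 8 and occupies 4 bytes.
Bytes at offsets 8..11: 8D 1E 49 87.
Big-endian stores the most-significant byte at the lowest address.
The bytes are already most-significant first: 0x8D1E4987.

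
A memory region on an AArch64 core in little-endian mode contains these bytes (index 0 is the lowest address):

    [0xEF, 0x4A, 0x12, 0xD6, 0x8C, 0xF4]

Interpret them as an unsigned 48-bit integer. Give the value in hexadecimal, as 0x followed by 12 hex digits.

Little-endian: lowest address holds the least-significant byte.
Reassemble most-significant byte first: F4 8C D6 12 4A EF → 0xF48CD6124AEF.

0xF48CD6124AEF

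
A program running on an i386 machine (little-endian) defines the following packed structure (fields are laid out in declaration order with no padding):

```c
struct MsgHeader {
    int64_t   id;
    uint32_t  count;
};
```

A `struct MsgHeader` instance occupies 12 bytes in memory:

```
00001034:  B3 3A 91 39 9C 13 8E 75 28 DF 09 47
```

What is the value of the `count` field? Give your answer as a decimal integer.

1191829288

`count` follows `id` (8 bytes), so it starts at byte offset 8 and occupies 4 bytes.
Bytes at offsets 8..11: 28 DF 09 47.
Little-endian stores the least-significant byte at the lowest address.
Reassemble most-significant byte first: 47 09 DF 28 → 0x4709DF28.
0x4709DF28 = 1191829288.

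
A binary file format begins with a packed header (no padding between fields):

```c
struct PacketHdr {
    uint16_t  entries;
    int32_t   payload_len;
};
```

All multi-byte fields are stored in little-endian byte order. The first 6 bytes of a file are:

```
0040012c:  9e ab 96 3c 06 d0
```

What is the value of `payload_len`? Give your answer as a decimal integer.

`payload_len` follows `entries` (2 bytes), so it starts at byte offset 2 and occupies 4 bytes.
Bytes at offsets 2..5: 96 3C 06 D0.
In little-endian order the low byte comes first in memory.
Reassemble most-significant byte first: D0 06 3C 96 → 0xD0063C96.
Top bit is set, so as a signed 32-bit value this is 0xD0063C96 − 2^32 = -804897642.

-804897642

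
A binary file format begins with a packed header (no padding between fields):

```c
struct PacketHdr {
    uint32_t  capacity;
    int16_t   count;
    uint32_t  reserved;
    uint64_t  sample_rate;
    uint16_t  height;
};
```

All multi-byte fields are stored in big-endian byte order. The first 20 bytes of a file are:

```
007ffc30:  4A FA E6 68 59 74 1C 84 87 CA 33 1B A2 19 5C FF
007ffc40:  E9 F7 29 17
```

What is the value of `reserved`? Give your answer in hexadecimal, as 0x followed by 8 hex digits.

0x1C8487CA

`reserved` follows `capacity` (4 B), `count` (2 B), so it starts at offset 4 + 2 = 6 and occupies 4 bytes.
Bytes at offsets 6..9: 1C 84 87 CA.
Big-endian: lowest address holds the most-significant byte.
The bytes are already most-significant first: 0x1C8487CA.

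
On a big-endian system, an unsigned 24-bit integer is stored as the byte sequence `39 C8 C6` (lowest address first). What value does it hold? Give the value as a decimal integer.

Big-endian: lowest address holds the most-significant byte.
The bytes are already most-significant first: 0x39C8C6.
0x39C8C6 = 3786950.

3786950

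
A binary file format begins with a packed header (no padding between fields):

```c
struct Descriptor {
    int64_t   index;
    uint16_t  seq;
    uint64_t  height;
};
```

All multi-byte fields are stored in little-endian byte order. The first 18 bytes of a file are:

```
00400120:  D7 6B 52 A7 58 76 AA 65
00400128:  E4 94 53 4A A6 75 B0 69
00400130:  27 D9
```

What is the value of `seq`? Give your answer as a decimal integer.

38116

`seq` follows `index` (8 bytes), so it starts at byte offset 8 and occupies 2 bytes.
Bytes at offsets 8..9: E4 94.
Little-endian: lowest address holds the least-significant byte.
Reassemble most-significant byte first: 94 E4 → 0x94E4.
0x94E4 = 38116.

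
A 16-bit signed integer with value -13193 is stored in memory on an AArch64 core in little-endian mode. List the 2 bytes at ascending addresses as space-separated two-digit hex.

Two's complement of -13193 in 16 bits: 13193 = 0x3389; invert → 0xCC76; add 1 → 0xCC77.
Split into bytes (most-significant first): CC 77.
In little-endian order the low byte comes first in memory.
So at ascending addresses the bytes are 77 CC.

77 CC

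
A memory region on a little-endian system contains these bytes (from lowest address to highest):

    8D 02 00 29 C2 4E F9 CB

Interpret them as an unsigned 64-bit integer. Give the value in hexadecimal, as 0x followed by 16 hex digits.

In little-endian order the low byte comes first in memory.
Reassemble most-significant byte first: CB F9 4E C2 29 00 02 8D → 0xCBF94EC22900028D.

0xCBF94EC22900028D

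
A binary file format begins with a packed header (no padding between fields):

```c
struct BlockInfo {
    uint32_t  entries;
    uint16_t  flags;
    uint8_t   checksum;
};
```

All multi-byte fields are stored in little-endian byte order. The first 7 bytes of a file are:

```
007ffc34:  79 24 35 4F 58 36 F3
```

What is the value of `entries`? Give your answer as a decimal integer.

`entries` is the first field, at byte offset 0, occupying 4 bytes.
Bytes at offsets 0..3: 79 24 35 4F.
Little-endian: lowest address holds the least-significant byte.
Reassemble most-significant byte first: 4F 35 24 79 → 0x4F352479.
0x4F352479 = 1328882809.

1328882809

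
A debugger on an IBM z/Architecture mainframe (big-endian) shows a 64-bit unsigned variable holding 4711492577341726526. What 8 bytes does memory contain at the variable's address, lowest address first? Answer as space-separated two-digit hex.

4711492577341726526 in hexadecimal, padded to 64 bits, is 0x416295895A57DF3E.
Split into bytes (most-significant first): 41 62 95 89 5A 57 DF 3E.
In big-endian order the high byte comes first in memory.
So the memory order matches the most-significant-first order: 41 62 95 89 5A 57 DF 3E.

41 62 95 89 5A 57 DF 3E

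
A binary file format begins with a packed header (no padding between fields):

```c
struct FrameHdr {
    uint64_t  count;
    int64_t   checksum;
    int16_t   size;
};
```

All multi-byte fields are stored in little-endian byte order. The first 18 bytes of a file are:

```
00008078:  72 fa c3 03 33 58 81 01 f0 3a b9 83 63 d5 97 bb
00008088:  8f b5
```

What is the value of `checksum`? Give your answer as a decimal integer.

`checksum` follows `count` (8 bytes), so it starts at byte offset 8 and occupies 8 bytes.
Bytes at offsets 8..15: F0 3A B9 83 63 D5 97 BB.
Little-endian: lowest address holds the least-significant byte.
Reassemble most-significant byte first: BB 97 D5 63 83 B9 3A F0 → 0xBB97D56383B93AF0.
Top bit is set, so as a signed 64-bit value this is 0xBB97D56383B93AF0 − 2^64 = -4929236643745285392.

-4929236643745285392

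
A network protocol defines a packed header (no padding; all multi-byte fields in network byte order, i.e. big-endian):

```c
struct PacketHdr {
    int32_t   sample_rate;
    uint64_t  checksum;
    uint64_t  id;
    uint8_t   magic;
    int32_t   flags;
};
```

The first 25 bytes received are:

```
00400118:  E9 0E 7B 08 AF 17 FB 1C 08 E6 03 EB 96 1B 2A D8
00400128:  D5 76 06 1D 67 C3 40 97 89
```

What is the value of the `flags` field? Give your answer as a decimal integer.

-1019177079

`flags` follows `sample_rate` (4 B), `checksum` (8 B), `id` (8 B), `magic` (1 B), so it starts at offset 4 + 8 + 8 + 1 = 21 and occupies 4 bytes.
Bytes at offsets 21..24: C3 40 97 89.
In big-endian order the high byte comes first in memory.
The bytes are already most-significant first: 0xC3409789.
Top bit is set, so as a signed 32-bit value this is 0xC3409789 − 2^32 = -1019177079.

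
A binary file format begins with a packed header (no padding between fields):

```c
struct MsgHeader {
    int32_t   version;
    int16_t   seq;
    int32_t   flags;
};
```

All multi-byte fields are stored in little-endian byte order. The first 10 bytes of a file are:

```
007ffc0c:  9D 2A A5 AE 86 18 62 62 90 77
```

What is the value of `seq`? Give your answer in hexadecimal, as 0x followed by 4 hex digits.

`seq` follows `version` (4 bytes), so it starts at byte offset 4 and occupies 2 bytes.
Bytes at offsets 4..5: 86 18.
Little-endian stores the least-significant byte at the lowest address.
Reassemble most-significant byte first: 18 86 → 0x1886.

0x1886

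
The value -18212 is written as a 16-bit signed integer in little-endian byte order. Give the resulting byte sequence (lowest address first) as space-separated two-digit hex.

Two's complement of -18212 in 16 bits: 18212 = 0x4724; invert → 0xB8DB; add 1 → 0xB8DC.
Split into bytes (most-significant first): B8 DC.
In little-endian order the low byte comes first in memory.
So at ascending addresses the bytes are DC B8.

DC B8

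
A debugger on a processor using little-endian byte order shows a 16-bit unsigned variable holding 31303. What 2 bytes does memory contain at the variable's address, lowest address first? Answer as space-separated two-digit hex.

47 7A

31303 in hexadecimal, padded to 16 bits, is 0x7A47.
Split into bytes (most-significant first): 7A 47.
In little-endian order the low byte comes first in memory.
So at ascending addresses the bytes are 47 7A.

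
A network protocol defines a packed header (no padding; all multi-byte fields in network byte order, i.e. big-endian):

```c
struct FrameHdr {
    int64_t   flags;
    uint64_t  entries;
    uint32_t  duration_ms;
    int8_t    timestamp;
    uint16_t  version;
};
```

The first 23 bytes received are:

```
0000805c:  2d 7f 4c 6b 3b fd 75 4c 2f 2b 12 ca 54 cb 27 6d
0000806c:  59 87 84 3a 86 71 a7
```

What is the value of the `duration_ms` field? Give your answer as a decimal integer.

1502053434

`duration_ms` follows `flags` (8 B), `entries` (8 B), so it starts at offset 8 + 8 = 16 and occupies 4 bytes.
Bytes at offsets 16..19: 59 87 84 3A.
Big-endian: lowest address holds the most-significant byte.
The bytes are already most-significant first: 0x5987843A.
0x5987843A = 1502053434.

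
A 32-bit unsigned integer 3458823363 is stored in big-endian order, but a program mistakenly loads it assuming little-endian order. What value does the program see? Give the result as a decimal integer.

3279169998

3458823363 in 32-bit hexadecimal is 0xCE2974C3.
Stored big-endian, the bytes at ascending addresses are CE 29 74 C3.
Read back as little-endian, the first byte is least significant, giving 0xC37429CE.
0xC37429CE = 3279169998.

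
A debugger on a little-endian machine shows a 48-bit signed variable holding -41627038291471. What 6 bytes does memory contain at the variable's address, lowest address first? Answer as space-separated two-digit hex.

Two's complement of -41627038291471 in 48 bits: 41627038291471 = 0x25DC0CD4960F; invert → 0xDA23F32B69F0; add 1 → 0xDA23F32B69F1.
Split into bytes (most-significant first): DA 23 F3 2B 69 F1.
Little-endian: lowest address holds the least-significant byte.
So at ascending addresses the bytes are F1 69 2B F3 23 DA.

F1 69 2B F3 23 DA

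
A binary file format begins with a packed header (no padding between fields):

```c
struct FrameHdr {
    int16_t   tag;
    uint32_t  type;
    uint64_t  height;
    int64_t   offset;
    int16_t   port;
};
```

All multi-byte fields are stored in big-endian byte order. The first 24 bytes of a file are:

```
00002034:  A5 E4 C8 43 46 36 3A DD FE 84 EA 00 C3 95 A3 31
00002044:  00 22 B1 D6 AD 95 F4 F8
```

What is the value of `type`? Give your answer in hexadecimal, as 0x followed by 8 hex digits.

`type` follows `tag` (2 bytes), so it starts at byte offset 2 and occupies 4 bytes.
Bytes at offsets 2..5: C8 43 46 36.
Big-endian: lowest address holds the most-significant byte.
The bytes are already most-significant first: 0xC8434636.

0xC8434636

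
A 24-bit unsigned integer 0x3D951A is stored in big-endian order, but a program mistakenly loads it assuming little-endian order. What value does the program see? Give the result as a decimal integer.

1742141

Stored big-endian, the bytes at ascending addresses are 3D 95 1A.
Read back as little-endian, the first byte is least significant, giving 0x1A953D.
0x1A953D = 1742141.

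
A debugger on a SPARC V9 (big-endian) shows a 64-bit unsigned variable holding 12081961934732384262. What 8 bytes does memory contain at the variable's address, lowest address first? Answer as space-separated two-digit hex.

A7 AB C0 5D DD 83 D8 06

12081961934732384262 in hexadecimal, padded to 64 bits, is 0xA7ABC05DDD83D806.
Split into bytes (most-significant first): A7 AB C0 5D DD 83 D8 06.
Big-endian: lowest address holds the most-significant byte.
So the memory order matches the most-significant-first order: A7 AB C0 5D DD 83 D8 06.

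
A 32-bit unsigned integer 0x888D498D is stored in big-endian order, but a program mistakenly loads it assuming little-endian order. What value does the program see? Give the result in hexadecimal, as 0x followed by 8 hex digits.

0x8D498D88

Stored big-endian, the bytes at ascending addresses are 88 8D 49 8D.
Read back as little-endian, the first byte is least significant, giving 0x8D498D88.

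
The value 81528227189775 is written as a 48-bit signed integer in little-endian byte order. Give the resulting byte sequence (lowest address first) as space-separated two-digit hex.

81528227189775 in hexadecimal, padded to 48 bits, is 0x4A264505540F.
Split into bytes (most-significant first): 4A 26 45 05 54 0F.
In little-endian order the low byte comes first in memory.
So at ascending addresses the bytes are 0F 54 05 45 26 4A.

0F 54 05 45 26 4A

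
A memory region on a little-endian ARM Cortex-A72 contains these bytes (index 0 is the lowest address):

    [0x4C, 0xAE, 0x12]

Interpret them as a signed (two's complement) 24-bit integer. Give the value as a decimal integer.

Little-endian: lowest address holds the least-significant byte.
Reassemble most-significant byte first: 12 AE 4C → 0x12AE4C.
0x12AE4C = 1224268.

1224268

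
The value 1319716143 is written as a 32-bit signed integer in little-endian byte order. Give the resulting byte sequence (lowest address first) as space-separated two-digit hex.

2F 45 A9 4E

1319716143 in hexadecimal, padded to 32 bits, is 0x4EA9452F.
Split into bytes (most-significant first): 4E A9 45 2F.
Little-endian: lowest address holds the least-significant byte.
So at ascending addresses the bytes are 2F 45 A9 4E.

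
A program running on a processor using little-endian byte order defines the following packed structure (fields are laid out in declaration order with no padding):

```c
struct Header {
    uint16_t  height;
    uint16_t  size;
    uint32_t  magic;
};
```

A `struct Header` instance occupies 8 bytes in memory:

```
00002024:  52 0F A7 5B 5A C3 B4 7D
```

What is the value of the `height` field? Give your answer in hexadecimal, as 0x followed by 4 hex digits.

0x0F52

`height` is the first field, at byte offset 0, occupying 2 bytes.
Bytes at offsets 0..1: 52 0F.
In little-endian order the low byte comes first in memory.
Reassemble most-significant byte first: 0F 52 → 0x0F52.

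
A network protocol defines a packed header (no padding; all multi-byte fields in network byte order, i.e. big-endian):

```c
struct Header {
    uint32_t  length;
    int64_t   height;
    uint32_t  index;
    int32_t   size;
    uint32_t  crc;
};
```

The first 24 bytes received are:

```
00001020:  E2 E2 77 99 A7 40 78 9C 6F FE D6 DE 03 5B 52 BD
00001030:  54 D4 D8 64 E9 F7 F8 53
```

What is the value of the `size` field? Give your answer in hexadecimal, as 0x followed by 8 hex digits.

`size` follows `length` (4 B), `height` (8 B), `index` (4 B), so it starts at offset 4 + 8 + 4 = 16 and occupies 4 bytes.
Bytes at offsets 16..19: 54 D4 D8 64.
Big-endian stores the most-significant byte at the lowest address.
The bytes are already most-significant first: 0x54D4D864.

0x54D4D864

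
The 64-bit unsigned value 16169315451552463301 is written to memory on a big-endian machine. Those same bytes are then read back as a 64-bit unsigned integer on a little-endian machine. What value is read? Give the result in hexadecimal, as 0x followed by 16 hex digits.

0xC5F90407BCF264E0

16169315451552463301 in 64-bit hexadecimal is 0xE064F2BC0704F9C5.
Stored big-endian, the bytes at ascending addresses are E0 64 F2 BC 07 04 F9 C5.
Read back as little-endian, the first byte is least significant, giving 0xC5F90407BCF264E0.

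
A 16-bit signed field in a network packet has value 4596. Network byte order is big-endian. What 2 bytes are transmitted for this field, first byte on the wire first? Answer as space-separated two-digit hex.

11 F4

4596 in hexadecimal, padded to 16 bits, is 0x11F4.
Split into bytes (most-significant first): 11 F4.
Big-endian stores the most-significant byte at the lowest address.
So the memory order matches the most-significant-first order: 11 F4.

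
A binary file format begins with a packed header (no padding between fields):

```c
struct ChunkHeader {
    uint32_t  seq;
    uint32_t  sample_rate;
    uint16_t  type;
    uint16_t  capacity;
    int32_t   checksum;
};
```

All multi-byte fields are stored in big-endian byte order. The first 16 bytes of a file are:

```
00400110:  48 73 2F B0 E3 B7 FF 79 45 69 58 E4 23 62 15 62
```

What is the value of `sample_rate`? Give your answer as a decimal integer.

`sample_rate` follows `seq` (4 bytes), so it starts at byte offset 4 and occupies 4 bytes.
Bytes at offsets 4..7: E3 B7 FF 79.
Big-endian stores the most-significant byte at the lowest address.
The bytes are already most-significant first: 0xE3B7FF79.
0xE3B7FF79 = 3820486521.

3820486521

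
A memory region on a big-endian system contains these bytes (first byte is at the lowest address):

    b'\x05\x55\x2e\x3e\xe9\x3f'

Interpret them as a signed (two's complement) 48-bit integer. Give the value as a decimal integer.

5863406233919

Big-endian stores the most-significant byte at the lowest address.
The bytes are already most-significant first: 0x05552E3EE93F.
0x05552E3EE93F = 5863406233919.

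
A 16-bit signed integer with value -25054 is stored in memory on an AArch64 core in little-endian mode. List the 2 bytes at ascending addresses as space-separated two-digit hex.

22 9E

Two's complement of -25054 in 16 bits: 25054 = 0x61DE; invert → 0x9E21; add 1 → 0x9E22.
Split into bytes (most-significant first): 9E 22.
Little-endian stores the least-significant byte at the lowest address.
So at ascending addresses the bytes are 22 9E.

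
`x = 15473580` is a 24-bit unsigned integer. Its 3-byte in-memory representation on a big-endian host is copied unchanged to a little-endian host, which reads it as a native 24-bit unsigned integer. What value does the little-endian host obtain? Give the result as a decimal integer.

11279340

15473580 in 24-bit hexadecimal is 0xEC1BAC.
Stored big-endian, the bytes at ascending addresses are EC 1B AC.
Read back as little-endian, the first byte is least significant, giving 0xAC1BEC.
0xAC1BEC = 11279340.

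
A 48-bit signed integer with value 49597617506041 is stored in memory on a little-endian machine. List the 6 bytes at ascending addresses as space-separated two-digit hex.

F9 86 5F D8 1B 2D

49597617506041 in hexadecimal, padded to 48 bits, is 0x2D1BD85F86F9.
Split into bytes (most-significant first): 2D 1B D8 5F 86 F9.
Little-endian stores the least-significant byte at the lowest address.
So at ascending addresses the bytes are F9 86 5F D8 1B 2D.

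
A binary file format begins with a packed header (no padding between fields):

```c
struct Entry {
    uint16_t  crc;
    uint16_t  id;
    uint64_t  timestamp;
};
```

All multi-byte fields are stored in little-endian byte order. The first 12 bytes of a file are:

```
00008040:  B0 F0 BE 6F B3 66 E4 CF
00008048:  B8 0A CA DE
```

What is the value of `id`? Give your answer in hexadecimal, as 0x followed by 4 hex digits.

0x6FBE

`id` follows `crc` (2 bytes), so it starts at byte offset 2 and occupies 2 bytes.
Bytes at offsets 2..3: BE 6F.
In little-endian order the low byte comes first in memory.
Reassemble most-significant byte first: 6F BE → 0x6FBE.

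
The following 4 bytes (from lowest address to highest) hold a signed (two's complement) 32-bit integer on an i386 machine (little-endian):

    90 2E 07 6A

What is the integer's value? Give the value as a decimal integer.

1778855568

In little-endian order the low byte comes first in memory.
Reassemble most-significant byte first: 6A 07 2E 90 → 0x6A072E90.
0x6A072E90 = 1778855568.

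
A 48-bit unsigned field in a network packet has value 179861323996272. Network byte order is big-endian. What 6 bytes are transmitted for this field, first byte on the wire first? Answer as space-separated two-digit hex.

A3 95 3A 53 5C 70

179861323996272 in hexadecimal, padded to 48 bits, is 0xA3953A535C70.
Split into bytes (most-significant first): A3 95 3A 53 5C 70.
Big-endian: lowest address holds the most-significant byte.
So the memory order matches the most-significant-first order: A3 95 3A 53 5C 70.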